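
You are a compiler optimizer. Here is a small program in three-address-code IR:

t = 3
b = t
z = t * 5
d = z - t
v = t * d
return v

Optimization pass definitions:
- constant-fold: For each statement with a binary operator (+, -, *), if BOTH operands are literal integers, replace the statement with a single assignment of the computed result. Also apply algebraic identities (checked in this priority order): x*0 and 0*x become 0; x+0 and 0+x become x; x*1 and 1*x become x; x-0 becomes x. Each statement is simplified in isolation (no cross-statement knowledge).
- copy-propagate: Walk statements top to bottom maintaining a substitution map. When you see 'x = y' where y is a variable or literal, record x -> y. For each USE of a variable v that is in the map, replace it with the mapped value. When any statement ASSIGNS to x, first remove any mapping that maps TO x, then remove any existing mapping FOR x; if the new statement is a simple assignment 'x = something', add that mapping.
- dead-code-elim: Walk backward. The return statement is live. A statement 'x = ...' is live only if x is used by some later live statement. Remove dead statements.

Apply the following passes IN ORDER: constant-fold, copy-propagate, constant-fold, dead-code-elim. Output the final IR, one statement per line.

Initial IR:
  t = 3
  b = t
  z = t * 5
  d = z - t
  v = t * d
  return v
After constant-fold (6 stmts):
  t = 3
  b = t
  z = t * 5
  d = z - t
  v = t * d
  return v
After copy-propagate (6 stmts):
  t = 3
  b = 3
  z = 3 * 5
  d = z - 3
  v = 3 * d
  return v
After constant-fold (6 stmts):
  t = 3
  b = 3
  z = 15
  d = z - 3
  v = 3 * d
  return v
After dead-code-elim (4 stmts):
  z = 15
  d = z - 3
  v = 3 * d
  return v

Answer: z = 15
d = z - 3
v = 3 * d
return v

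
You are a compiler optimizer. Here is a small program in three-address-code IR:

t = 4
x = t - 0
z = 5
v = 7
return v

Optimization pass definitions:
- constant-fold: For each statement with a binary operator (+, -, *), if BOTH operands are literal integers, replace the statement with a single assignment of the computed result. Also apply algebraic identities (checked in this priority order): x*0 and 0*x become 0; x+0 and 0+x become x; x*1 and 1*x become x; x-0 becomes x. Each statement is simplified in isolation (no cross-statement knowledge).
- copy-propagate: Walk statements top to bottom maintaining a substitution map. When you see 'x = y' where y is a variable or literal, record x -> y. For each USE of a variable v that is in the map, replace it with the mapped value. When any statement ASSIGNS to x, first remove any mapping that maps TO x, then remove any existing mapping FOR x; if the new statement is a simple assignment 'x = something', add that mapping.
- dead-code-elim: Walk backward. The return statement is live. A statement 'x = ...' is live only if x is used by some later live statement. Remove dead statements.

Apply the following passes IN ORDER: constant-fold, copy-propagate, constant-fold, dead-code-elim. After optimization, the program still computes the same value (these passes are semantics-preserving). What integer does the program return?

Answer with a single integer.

Answer: 7

Derivation:
Initial IR:
  t = 4
  x = t - 0
  z = 5
  v = 7
  return v
After constant-fold (5 stmts):
  t = 4
  x = t
  z = 5
  v = 7
  return v
After copy-propagate (5 stmts):
  t = 4
  x = 4
  z = 5
  v = 7
  return 7
After constant-fold (5 stmts):
  t = 4
  x = 4
  z = 5
  v = 7
  return 7
After dead-code-elim (1 stmts):
  return 7
Evaluate:
  t = 4  =>  t = 4
  x = t - 0  =>  x = 4
  z = 5  =>  z = 5
  v = 7  =>  v = 7
  return v = 7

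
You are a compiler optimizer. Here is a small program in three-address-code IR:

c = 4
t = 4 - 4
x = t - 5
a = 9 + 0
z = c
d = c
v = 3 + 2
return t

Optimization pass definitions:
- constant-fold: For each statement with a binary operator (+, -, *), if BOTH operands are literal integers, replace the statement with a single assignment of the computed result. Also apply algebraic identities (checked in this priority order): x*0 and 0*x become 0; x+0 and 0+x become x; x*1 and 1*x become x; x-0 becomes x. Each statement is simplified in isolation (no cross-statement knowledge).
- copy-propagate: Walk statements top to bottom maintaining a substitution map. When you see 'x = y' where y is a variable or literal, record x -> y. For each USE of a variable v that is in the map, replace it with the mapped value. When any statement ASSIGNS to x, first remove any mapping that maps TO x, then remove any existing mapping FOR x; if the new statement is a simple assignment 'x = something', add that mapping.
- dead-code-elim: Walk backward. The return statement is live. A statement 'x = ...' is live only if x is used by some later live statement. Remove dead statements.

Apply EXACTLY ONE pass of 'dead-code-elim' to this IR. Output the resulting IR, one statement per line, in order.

Applying dead-code-elim statement-by-statement:
  [8] return t  -> KEEP (return); live=['t']
  [7] v = 3 + 2  -> DEAD (v not live)
  [6] d = c  -> DEAD (d not live)
  [5] z = c  -> DEAD (z not live)
  [4] a = 9 + 0  -> DEAD (a not live)
  [3] x = t - 5  -> DEAD (x not live)
  [2] t = 4 - 4  -> KEEP; live=[]
  [1] c = 4  -> DEAD (c not live)
Result (2 stmts):
  t = 4 - 4
  return t

Answer: t = 4 - 4
return t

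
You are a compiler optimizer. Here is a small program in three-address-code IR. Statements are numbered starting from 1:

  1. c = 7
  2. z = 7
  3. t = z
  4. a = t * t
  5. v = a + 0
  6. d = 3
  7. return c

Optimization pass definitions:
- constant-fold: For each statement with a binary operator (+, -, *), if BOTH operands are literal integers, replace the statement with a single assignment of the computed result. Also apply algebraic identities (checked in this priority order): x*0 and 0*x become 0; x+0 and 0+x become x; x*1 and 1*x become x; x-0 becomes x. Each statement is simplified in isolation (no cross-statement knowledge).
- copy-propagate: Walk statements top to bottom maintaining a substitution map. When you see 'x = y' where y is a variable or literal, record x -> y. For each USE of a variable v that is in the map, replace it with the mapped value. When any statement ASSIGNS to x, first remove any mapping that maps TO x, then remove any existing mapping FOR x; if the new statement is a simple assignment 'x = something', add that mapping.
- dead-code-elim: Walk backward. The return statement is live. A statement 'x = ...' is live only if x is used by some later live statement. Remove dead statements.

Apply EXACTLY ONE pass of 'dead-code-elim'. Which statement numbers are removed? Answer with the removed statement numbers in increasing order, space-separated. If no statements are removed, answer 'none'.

Backward liveness scan:
Stmt 1 'c = 7': KEEP (c is live); live-in = []
Stmt 2 'z = 7': DEAD (z not in live set ['c'])
Stmt 3 't = z': DEAD (t not in live set ['c'])
Stmt 4 'a = t * t': DEAD (a not in live set ['c'])
Stmt 5 'v = a + 0': DEAD (v not in live set ['c'])
Stmt 6 'd = 3': DEAD (d not in live set ['c'])
Stmt 7 'return c': KEEP (return); live-in = ['c']
Removed statement numbers: [2, 3, 4, 5, 6]
Surviving IR:
  c = 7
  return c

Answer: 2 3 4 5 6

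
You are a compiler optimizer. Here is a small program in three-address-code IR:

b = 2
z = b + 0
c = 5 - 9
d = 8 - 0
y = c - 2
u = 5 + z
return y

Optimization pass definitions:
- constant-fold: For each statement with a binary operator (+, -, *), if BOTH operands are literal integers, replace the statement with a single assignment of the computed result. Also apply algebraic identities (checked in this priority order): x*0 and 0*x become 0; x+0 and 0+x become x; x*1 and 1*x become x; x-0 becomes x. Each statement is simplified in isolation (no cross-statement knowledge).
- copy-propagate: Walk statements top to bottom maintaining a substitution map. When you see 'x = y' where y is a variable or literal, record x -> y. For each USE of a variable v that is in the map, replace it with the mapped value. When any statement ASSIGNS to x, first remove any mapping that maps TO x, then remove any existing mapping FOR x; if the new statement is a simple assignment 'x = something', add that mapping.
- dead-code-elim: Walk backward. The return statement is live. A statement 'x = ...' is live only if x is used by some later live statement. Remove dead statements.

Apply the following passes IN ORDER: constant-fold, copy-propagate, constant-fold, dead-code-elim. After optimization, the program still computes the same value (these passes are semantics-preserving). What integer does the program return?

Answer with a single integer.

Initial IR:
  b = 2
  z = b + 0
  c = 5 - 9
  d = 8 - 0
  y = c - 2
  u = 5 + z
  return y
After constant-fold (7 stmts):
  b = 2
  z = b
  c = -4
  d = 8
  y = c - 2
  u = 5 + z
  return y
After copy-propagate (7 stmts):
  b = 2
  z = 2
  c = -4
  d = 8
  y = -4 - 2
  u = 5 + 2
  return y
After constant-fold (7 stmts):
  b = 2
  z = 2
  c = -4
  d = 8
  y = -6
  u = 7
  return y
After dead-code-elim (2 stmts):
  y = -6
  return y
Evaluate:
  b = 2  =>  b = 2
  z = b + 0  =>  z = 2
  c = 5 - 9  =>  c = -4
  d = 8 - 0  =>  d = 8
  y = c - 2  =>  y = -6
  u = 5 + z  =>  u = 7
  return y = -6

Answer: -6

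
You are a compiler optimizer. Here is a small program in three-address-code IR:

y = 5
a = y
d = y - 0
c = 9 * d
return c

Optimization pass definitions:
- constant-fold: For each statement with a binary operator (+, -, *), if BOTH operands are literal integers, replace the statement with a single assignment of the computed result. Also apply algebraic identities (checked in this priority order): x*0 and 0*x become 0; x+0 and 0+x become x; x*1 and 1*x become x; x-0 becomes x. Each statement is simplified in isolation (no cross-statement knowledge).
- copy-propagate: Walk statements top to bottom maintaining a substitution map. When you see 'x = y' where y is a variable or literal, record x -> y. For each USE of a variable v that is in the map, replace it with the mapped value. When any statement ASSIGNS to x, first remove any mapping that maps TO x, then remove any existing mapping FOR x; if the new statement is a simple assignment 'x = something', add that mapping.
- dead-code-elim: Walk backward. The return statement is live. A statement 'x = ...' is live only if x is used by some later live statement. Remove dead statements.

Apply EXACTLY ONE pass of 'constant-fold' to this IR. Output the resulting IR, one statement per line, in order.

Answer: y = 5
a = y
d = y
c = 9 * d
return c

Derivation:
Applying constant-fold statement-by-statement:
  [1] y = 5  (unchanged)
  [2] a = y  (unchanged)
  [3] d = y - 0  -> d = y
  [4] c = 9 * d  (unchanged)
  [5] return c  (unchanged)
Result (5 stmts):
  y = 5
  a = y
  d = y
  c = 9 * d
  return c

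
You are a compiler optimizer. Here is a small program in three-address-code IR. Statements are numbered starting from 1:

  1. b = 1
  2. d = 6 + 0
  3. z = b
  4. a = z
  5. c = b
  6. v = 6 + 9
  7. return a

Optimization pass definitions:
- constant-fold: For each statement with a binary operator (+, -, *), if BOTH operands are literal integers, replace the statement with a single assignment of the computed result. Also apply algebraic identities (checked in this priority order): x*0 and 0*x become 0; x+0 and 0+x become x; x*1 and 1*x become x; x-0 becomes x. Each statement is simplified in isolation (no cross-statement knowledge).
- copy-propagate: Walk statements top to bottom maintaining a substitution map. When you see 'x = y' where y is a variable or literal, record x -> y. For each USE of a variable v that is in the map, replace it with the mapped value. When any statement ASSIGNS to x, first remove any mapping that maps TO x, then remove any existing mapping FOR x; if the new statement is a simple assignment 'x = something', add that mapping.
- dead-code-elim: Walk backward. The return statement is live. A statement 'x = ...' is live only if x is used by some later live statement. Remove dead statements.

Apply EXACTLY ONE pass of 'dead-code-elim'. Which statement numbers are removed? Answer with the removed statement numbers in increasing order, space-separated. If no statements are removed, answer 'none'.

Backward liveness scan:
Stmt 1 'b = 1': KEEP (b is live); live-in = []
Stmt 2 'd = 6 + 0': DEAD (d not in live set ['b'])
Stmt 3 'z = b': KEEP (z is live); live-in = ['b']
Stmt 4 'a = z': KEEP (a is live); live-in = ['z']
Stmt 5 'c = b': DEAD (c not in live set ['a'])
Stmt 6 'v = 6 + 9': DEAD (v not in live set ['a'])
Stmt 7 'return a': KEEP (return); live-in = ['a']
Removed statement numbers: [2, 5, 6]
Surviving IR:
  b = 1
  z = b
  a = z
  return a

Answer: 2 5 6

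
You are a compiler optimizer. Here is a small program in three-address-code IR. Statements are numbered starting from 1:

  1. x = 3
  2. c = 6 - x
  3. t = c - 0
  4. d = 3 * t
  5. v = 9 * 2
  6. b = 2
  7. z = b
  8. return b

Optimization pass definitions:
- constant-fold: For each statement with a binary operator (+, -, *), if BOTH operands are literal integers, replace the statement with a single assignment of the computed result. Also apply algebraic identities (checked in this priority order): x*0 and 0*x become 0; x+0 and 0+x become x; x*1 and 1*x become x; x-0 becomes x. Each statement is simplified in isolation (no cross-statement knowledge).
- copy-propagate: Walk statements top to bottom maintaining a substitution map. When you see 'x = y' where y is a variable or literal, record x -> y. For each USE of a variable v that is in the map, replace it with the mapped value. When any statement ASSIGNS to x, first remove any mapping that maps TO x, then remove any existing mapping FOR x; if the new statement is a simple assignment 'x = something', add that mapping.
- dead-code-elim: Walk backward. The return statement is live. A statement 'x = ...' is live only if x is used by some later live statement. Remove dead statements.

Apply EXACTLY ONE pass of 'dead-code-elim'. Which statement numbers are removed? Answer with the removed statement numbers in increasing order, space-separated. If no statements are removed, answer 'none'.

Backward liveness scan:
Stmt 1 'x = 3': DEAD (x not in live set [])
Stmt 2 'c = 6 - x': DEAD (c not in live set [])
Stmt 3 't = c - 0': DEAD (t not in live set [])
Stmt 4 'd = 3 * t': DEAD (d not in live set [])
Stmt 5 'v = 9 * 2': DEAD (v not in live set [])
Stmt 6 'b = 2': KEEP (b is live); live-in = []
Stmt 7 'z = b': DEAD (z not in live set ['b'])
Stmt 8 'return b': KEEP (return); live-in = ['b']
Removed statement numbers: [1, 2, 3, 4, 5, 7]
Surviving IR:
  b = 2
  return b

Answer: 1 2 3 4 5 7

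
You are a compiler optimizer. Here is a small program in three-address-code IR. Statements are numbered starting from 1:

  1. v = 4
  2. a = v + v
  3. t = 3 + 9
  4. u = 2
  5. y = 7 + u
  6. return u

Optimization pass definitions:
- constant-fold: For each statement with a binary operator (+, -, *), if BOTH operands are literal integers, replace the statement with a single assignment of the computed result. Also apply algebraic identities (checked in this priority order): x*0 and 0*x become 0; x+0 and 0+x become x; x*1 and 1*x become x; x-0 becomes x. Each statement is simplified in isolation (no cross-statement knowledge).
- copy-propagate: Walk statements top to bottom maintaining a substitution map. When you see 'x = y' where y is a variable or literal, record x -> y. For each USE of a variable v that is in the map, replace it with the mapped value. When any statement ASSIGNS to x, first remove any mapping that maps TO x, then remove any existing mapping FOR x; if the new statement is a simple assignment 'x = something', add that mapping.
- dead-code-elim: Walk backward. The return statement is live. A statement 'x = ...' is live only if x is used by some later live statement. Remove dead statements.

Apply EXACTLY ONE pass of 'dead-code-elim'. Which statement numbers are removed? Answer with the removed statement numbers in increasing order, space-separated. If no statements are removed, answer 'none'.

Answer: 1 2 3 5

Derivation:
Backward liveness scan:
Stmt 1 'v = 4': DEAD (v not in live set [])
Stmt 2 'a = v + v': DEAD (a not in live set [])
Stmt 3 't = 3 + 9': DEAD (t not in live set [])
Stmt 4 'u = 2': KEEP (u is live); live-in = []
Stmt 5 'y = 7 + u': DEAD (y not in live set ['u'])
Stmt 6 'return u': KEEP (return); live-in = ['u']
Removed statement numbers: [1, 2, 3, 5]
Surviving IR:
  u = 2
  return u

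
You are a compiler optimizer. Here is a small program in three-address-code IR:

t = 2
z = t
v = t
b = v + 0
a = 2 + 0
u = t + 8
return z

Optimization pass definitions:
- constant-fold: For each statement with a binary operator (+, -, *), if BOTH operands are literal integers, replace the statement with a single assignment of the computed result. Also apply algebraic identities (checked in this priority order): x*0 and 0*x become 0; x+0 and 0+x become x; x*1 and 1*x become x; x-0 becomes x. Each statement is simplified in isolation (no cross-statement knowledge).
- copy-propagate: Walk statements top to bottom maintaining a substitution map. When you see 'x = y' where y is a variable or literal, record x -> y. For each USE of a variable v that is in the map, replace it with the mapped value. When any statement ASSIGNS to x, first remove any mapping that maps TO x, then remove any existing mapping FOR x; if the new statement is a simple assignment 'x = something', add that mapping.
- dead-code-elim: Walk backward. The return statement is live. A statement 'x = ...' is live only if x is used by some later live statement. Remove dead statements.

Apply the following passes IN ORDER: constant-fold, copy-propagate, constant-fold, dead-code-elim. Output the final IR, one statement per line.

Initial IR:
  t = 2
  z = t
  v = t
  b = v + 0
  a = 2 + 0
  u = t + 8
  return z
After constant-fold (7 stmts):
  t = 2
  z = t
  v = t
  b = v
  a = 2
  u = t + 8
  return z
After copy-propagate (7 stmts):
  t = 2
  z = 2
  v = 2
  b = 2
  a = 2
  u = 2 + 8
  return 2
After constant-fold (7 stmts):
  t = 2
  z = 2
  v = 2
  b = 2
  a = 2
  u = 10
  return 2
After dead-code-elim (1 stmts):
  return 2

Answer: return 2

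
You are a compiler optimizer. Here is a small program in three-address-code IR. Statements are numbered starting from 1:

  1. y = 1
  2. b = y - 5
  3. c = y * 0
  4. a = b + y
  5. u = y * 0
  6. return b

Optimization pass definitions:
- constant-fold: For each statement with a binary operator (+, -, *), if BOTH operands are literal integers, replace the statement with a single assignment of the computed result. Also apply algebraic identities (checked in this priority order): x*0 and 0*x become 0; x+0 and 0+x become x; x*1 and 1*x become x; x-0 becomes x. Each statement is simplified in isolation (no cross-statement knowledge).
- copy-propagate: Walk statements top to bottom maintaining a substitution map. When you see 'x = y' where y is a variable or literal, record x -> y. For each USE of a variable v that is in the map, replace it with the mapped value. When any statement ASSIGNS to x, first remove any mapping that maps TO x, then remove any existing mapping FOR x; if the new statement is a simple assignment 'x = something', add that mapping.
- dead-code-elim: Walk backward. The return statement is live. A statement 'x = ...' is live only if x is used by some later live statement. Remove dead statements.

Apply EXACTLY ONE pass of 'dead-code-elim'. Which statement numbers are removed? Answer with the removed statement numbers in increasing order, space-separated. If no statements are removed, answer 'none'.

Answer: 3 4 5

Derivation:
Backward liveness scan:
Stmt 1 'y = 1': KEEP (y is live); live-in = []
Stmt 2 'b = y - 5': KEEP (b is live); live-in = ['y']
Stmt 3 'c = y * 0': DEAD (c not in live set ['b'])
Stmt 4 'a = b + y': DEAD (a not in live set ['b'])
Stmt 5 'u = y * 0': DEAD (u not in live set ['b'])
Stmt 6 'return b': KEEP (return); live-in = ['b']
Removed statement numbers: [3, 4, 5]
Surviving IR:
  y = 1
  b = y - 5
  return b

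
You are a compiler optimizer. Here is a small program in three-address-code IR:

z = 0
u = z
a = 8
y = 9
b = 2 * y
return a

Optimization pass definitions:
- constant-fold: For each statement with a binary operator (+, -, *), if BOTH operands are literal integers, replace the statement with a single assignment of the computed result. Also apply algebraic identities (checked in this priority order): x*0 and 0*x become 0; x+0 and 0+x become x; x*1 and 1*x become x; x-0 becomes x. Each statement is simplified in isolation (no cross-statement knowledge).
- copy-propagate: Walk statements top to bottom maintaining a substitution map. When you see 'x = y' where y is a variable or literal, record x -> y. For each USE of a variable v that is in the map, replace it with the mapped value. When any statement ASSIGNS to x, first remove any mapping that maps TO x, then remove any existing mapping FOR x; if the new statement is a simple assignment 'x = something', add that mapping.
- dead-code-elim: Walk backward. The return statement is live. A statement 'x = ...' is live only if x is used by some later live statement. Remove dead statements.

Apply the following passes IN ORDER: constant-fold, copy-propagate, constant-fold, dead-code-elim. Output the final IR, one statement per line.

Answer: return 8

Derivation:
Initial IR:
  z = 0
  u = z
  a = 8
  y = 9
  b = 2 * y
  return a
After constant-fold (6 stmts):
  z = 0
  u = z
  a = 8
  y = 9
  b = 2 * y
  return a
After copy-propagate (6 stmts):
  z = 0
  u = 0
  a = 8
  y = 9
  b = 2 * 9
  return 8
After constant-fold (6 stmts):
  z = 0
  u = 0
  a = 8
  y = 9
  b = 18
  return 8
After dead-code-elim (1 stmts):
  return 8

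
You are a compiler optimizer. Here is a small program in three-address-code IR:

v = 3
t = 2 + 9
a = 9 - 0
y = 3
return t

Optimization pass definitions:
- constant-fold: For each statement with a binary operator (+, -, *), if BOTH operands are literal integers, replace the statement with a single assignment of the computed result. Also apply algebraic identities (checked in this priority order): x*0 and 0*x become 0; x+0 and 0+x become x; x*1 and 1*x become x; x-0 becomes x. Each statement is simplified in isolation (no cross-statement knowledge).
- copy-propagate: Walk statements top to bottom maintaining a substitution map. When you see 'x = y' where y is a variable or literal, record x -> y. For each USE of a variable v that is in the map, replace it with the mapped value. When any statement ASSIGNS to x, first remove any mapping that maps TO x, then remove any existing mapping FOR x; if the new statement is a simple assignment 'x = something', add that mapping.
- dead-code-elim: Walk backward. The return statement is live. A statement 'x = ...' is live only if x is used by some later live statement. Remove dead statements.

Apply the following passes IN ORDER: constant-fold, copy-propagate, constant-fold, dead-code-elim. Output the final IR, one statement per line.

Initial IR:
  v = 3
  t = 2 + 9
  a = 9 - 0
  y = 3
  return t
After constant-fold (5 stmts):
  v = 3
  t = 11
  a = 9
  y = 3
  return t
After copy-propagate (5 stmts):
  v = 3
  t = 11
  a = 9
  y = 3
  return 11
After constant-fold (5 stmts):
  v = 3
  t = 11
  a = 9
  y = 3
  return 11
After dead-code-elim (1 stmts):
  return 11

Answer: return 11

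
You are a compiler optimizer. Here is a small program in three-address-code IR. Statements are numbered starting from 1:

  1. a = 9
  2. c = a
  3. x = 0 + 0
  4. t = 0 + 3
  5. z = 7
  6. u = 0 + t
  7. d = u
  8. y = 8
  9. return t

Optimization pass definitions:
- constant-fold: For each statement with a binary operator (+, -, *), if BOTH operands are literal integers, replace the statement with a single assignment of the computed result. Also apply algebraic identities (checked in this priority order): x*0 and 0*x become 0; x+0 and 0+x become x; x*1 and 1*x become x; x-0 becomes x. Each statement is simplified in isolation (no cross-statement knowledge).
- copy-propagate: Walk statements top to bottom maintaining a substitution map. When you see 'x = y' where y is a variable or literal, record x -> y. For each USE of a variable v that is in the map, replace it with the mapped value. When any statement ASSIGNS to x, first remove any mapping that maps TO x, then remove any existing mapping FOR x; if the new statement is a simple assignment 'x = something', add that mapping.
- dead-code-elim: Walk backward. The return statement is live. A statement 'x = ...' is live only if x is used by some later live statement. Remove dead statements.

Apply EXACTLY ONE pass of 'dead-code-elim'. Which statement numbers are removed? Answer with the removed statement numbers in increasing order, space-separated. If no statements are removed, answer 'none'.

Answer: 1 2 3 5 6 7 8

Derivation:
Backward liveness scan:
Stmt 1 'a = 9': DEAD (a not in live set [])
Stmt 2 'c = a': DEAD (c not in live set [])
Stmt 3 'x = 0 + 0': DEAD (x not in live set [])
Stmt 4 't = 0 + 3': KEEP (t is live); live-in = []
Stmt 5 'z = 7': DEAD (z not in live set ['t'])
Stmt 6 'u = 0 + t': DEAD (u not in live set ['t'])
Stmt 7 'd = u': DEAD (d not in live set ['t'])
Stmt 8 'y = 8': DEAD (y not in live set ['t'])
Stmt 9 'return t': KEEP (return); live-in = ['t']
Removed statement numbers: [1, 2, 3, 5, 6, 7, 8]
Surviving IR:
  t = 0 + 3
  return t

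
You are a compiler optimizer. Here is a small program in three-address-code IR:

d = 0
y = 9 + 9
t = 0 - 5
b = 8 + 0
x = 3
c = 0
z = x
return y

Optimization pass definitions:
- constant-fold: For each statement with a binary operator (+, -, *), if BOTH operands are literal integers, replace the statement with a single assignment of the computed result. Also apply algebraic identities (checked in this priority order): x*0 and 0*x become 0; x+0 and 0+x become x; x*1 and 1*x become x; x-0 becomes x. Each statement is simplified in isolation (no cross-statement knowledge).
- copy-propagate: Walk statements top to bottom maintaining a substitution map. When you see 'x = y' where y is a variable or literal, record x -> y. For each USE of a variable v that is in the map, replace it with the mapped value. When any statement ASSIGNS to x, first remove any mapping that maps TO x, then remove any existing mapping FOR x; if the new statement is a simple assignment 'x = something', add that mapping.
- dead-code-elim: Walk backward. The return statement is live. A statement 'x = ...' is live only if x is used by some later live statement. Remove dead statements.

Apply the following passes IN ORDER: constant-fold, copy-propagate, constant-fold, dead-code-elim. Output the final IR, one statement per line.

Initial IR:
  d = 0
  y = 9 + 9
  t = 0 - 5
  b = 8 + 0
  x = 3
  c = 0
  z = x
  return y
After constant-fold (8 stmts):
  d = 0
  y = 18
  t = -5
  b = 8
  x = 3
  c = 0
  z = x
  return y
After copy-propagate (8 stmts):
  d = 0
  y = 18
  t = -5
  b = 8
  x = 3
  c = 0
  z = 3
  return 18
After constant-fold (8 stmts):
  d = 0
  y = 18
  t = -5
  b = 8
  x = 3
  c = 0
  z = 3
  return 18
After dead-code-elim (1 stmts):
  return 18

Answer: return 18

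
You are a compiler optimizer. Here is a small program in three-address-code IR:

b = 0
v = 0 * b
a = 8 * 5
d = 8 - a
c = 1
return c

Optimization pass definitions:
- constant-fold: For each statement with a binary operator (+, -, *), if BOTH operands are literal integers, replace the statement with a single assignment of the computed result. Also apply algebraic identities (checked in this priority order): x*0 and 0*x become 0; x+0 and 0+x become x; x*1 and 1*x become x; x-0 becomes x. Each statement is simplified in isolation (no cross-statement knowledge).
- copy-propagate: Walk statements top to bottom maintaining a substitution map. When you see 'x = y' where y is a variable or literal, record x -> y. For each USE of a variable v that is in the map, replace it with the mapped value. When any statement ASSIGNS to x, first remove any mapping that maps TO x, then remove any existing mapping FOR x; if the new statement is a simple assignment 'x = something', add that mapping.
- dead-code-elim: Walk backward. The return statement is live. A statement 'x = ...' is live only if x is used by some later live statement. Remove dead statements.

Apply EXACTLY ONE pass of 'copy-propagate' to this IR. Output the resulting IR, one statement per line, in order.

Answer: b = 0
v = 0 * 0
a = 8 * 5
d = 8 - a
c = 1
return 1

Derivation:
Applying copy-propagate statement-by-statement:
  [1] b = 0  (unchanged)
  [2] v = 0 * b  -> v = 0 * 0
  [3] a = 8 * 5  (unchanged)
  [4] d = 8 - a  (unchanged)
  [5] c = 1  (unchanged)
  [6] return c  -> return 1
Result (6 stmts):
  b = 0
  v = 0 * 0
  a = 8 * 5
  d = 8 - a
  c = 1
  return 1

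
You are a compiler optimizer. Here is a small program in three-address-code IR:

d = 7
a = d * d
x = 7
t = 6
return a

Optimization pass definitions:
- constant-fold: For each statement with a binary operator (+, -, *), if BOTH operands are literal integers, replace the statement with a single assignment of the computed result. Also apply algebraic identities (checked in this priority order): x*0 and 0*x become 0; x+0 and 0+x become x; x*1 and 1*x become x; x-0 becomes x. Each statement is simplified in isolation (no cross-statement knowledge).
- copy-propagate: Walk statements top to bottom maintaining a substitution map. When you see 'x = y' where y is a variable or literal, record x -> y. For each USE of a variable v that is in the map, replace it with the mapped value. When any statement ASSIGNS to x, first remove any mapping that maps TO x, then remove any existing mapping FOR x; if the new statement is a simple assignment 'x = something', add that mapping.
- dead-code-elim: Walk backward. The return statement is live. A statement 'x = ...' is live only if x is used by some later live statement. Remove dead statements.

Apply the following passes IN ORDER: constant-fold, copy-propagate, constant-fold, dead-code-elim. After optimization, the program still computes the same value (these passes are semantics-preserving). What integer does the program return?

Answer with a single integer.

Initial IR:
  d = 7
  a = d * d
  x = 7
  t = 6
  return a
After constant-fold (5 stmts):
  d = 7
  a = d * d
  x = 7
  t = 6
  return a
After copy-propagate (5 stmts):
  d = 7
  a = 7 * 7
  x = 7
  t = 6
  return a
After constant-fold (5 stmts):
  d = 7
  a = 49
  x = 7
  t = 6
  return a
After dead-code-elim (2 stmts):
  a = 49
  return a
Evaluate:
  d = 7  =>  d = 7
  a = d * d  =>  a = 49
  x = 7  =>  x = 7
  t = 6  =>  t = 6
  return a = 49

Answer: 49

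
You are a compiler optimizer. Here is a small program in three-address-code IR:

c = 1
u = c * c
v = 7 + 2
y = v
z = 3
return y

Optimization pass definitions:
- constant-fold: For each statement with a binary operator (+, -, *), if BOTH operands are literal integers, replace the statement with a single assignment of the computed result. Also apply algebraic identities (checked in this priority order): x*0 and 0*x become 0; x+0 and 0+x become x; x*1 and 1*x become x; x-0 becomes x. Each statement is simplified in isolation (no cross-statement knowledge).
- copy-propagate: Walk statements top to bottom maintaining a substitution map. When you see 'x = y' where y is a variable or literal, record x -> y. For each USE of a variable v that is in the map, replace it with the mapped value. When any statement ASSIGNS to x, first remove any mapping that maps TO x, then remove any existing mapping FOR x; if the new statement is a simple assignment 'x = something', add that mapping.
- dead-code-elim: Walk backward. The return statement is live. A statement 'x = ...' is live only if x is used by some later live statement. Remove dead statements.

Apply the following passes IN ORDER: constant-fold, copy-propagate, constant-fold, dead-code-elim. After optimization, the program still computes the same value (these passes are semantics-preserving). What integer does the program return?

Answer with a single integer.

Answer: 9

Derivation:
Initial IR:
  c = 1
  u = c * c
  v = 7 + 2
  y = v
  z = 3
  return y
After constant-fold (6 stmts):
  c = 1
  u = c * c
  v = 9
  y = v
  z = 3
  return y
After copy-propagate (6 stmts):
  c = 1
  u = 1 * 1
  v = 9
  y = 9
  z = 3
  return 9
After constant-fold (6 stmts):
  c = 1
  u = 1
  v = 9
  y = 9
  z = 3
  return 9
After dead-code-elim (1 stmts):
  return 9
Evaluate:
  c = 1  =>  c = 1
  u = c * c  =>  u = 1
  v = 7 + 2  =>  v = 9
  y = v  =>  y = 9
  z = 3  =>  z = 3
  return y = 9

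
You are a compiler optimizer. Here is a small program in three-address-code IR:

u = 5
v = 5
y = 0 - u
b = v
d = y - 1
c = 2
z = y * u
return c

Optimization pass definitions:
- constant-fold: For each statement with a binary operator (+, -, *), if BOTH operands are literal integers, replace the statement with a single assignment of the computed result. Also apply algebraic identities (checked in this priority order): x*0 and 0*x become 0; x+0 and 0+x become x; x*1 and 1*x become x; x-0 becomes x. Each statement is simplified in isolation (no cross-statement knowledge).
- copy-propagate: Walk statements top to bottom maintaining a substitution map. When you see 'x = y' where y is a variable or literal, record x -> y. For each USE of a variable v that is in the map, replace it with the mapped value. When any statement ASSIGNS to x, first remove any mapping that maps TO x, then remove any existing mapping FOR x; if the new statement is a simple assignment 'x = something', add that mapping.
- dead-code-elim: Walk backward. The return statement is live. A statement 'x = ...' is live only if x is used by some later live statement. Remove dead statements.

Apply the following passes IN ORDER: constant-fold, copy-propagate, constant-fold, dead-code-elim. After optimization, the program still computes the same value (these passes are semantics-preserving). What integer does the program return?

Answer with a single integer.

Answer: 2

Derivation:
Initial IR:
  u = 5
  v = 5
  y = 0 - u
  b = v
  d = y - 1
  c = 2
  z = y * u
  return c
After constant-fold (8 stmts):
  u = 5
  v = 5
  y = 0 - u
  b = v
  d = y - 1
  c = 2
  z = y * u
  return c
After copy-propagate (8 stmts):
  u = 5
  v = 5
  y = 0 - 5
  b = 5
  d = y - 1
  c = 2
  z = y * 5
  return 2
After constant-fold (8 stmts):
  u = 5
  v = 5
  y = -5
  b = 5
  d = y - 1
  c = 2
  z = y * 5
  return 2
After dead-code-elim (1 stmts):
  return 2
Evaluate:
  u = 5  =>  u = 5
  v = 5  =>  v = 5
  y = 0 - u  =>  y = -5
  b = v  =>  b = 5
  d = y - 1  =>  d = -6
  c = 2  =>  c = 2
  z = y * u  =>  z = -25
  return c = 2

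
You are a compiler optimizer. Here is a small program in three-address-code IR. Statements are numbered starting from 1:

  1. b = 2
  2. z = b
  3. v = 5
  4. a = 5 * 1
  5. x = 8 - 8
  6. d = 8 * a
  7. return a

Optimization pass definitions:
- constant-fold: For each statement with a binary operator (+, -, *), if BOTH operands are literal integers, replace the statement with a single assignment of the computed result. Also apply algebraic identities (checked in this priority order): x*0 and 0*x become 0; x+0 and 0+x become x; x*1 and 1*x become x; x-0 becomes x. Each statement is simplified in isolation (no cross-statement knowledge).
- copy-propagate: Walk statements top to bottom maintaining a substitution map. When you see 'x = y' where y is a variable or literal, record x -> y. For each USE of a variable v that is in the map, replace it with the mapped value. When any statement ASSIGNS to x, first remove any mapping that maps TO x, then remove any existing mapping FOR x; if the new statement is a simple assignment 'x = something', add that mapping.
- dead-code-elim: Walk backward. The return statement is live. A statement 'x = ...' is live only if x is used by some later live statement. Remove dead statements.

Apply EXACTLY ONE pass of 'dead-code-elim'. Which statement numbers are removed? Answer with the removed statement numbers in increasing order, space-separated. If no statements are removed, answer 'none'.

Answer: 1 2 3 5 6

Derivation:
Backward liveness scan:
Stmt 1 'b = 2': DEAD (b not in live set [])
Stmt 2 'z = b': DEAD (z not in live set [])
Stmt 3 'v = 5': DEAD (v not in live set [])
Stmt 4 'a = 5 * 1': KEEP (a is live); live-in = []
Stmt 5 'x = 8 - 8': DEAD (x not in live set ['a'])
Stmt 6 'd = 8 * a': DEAD (d not in live set ['a'])
Stmt 7 'return a': KEEP (return); live-in = ['a']
Removed statement numbers: [1, 2, 3, 5, 6]
Surviving IR:
  a = 5 * 1
  return a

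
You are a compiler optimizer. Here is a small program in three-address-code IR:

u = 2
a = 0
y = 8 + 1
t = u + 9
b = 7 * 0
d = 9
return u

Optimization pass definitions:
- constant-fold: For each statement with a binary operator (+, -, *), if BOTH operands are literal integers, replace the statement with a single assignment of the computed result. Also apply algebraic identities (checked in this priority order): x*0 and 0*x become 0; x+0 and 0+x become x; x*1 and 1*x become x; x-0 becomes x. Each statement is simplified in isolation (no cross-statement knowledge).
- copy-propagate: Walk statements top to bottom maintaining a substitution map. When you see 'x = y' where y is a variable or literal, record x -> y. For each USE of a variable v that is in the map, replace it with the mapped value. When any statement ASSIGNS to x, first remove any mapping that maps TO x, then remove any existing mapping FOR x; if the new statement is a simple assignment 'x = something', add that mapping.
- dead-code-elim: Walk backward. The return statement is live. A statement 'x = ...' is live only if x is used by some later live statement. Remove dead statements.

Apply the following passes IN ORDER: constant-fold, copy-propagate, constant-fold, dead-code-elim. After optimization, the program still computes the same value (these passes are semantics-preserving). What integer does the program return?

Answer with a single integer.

Answer: 2

Derivation:
Initial IR:
  u = 2
  a = 0
  y = 8 + 1
  t = u + 9
  b = 7 * 0
  d = 9
  return u
After constant-fold (7 stmts):
  u = 2
  a = 0
  y = 9
  t = u + 9
  b = 0
  d = 9
  return u
After copy-propagate (7 stmts):
  u = 2
  a = 0
  y = 9
  t = 2 + 9
  b = 0
  d = 9
  return 2
After constant-fold (7 stmts):
  u = 2
  a = 0
  y = 9
  t = 11
  b = 0
  d = 9
  return 2
After dead-code-elim (1 stmts):
  return 2
Evaluate:
  u = 2  =>  u = 2
  a = 0  =>  a = 0
  y = 8 + 1  =>  y = 9
  t = u + 9  =>  t = 11
  b = 7 * 0  =>  b = 0
  d = 9  =>  d = 9
  return u = 2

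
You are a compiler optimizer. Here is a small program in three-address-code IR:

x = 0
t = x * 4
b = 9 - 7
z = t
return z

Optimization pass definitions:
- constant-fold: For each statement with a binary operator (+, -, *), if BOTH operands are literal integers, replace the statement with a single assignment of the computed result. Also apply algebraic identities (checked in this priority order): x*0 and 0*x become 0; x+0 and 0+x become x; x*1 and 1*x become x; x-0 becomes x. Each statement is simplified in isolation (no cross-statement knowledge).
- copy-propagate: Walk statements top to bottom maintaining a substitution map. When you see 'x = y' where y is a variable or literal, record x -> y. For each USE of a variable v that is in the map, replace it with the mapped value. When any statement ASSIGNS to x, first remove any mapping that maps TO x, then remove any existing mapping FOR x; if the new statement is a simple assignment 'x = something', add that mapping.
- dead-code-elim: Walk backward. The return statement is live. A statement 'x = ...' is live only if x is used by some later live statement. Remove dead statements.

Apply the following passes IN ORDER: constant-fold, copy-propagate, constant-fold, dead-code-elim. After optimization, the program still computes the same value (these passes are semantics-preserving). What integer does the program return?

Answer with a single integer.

Answer: 0

Derivation:
Initial IR:
  x = 0
  t = x * 4
  b = 9 - 7
  z = t
  return z
After constant-fold (5 stmts):
  x = 0
  t = x * 4
  b = 2
  z = t
  return z
After copy-propagate (5 stmts):
  x = 0
  t = 0 * 4
  b = 2
  z = t
  return t
After constant-fold (5 stmts):
  x = 0
  t = 0
  b = 2
  z = t
  return t
After dead-code-elim (2 stmts):
  t = 0
  return t
Evaluate:
  x = 0  =>  x = 0
  t = x * 4  =>  t = 0
  b = 9 - 7  =>  b = 2
  z = t  =>  z = 0
  return z = 0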